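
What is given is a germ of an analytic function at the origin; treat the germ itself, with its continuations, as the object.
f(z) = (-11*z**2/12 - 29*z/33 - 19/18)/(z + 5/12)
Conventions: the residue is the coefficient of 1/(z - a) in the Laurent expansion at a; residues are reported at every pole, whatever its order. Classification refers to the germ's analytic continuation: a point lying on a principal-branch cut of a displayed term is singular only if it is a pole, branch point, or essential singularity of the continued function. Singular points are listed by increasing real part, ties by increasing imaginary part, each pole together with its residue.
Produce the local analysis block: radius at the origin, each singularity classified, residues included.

Denominator factor (z + 5/12): pole of order 1 at -5/12, modulus 5/12.
The radius of convergence is the smallest modulus among the singular points: 5/12.
At the order-1 pole -5/12 set g(z) = (z - (-5/12))*f(z) = -11*z**2/12 - 29*z/33 - 19/18.
Simple pole: residue = g(a) at a = -5/12, which is -16129/19008.

Radius of convergence at 0: 5/12.
At -5/12: a pole of order 1; residue -16129/19008.


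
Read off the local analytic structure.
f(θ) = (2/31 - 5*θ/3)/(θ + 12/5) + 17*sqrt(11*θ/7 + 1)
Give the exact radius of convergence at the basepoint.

The radius of convergence is 7/11.

Denominator factor (θ + 12/5): pole of order 1 at -12/5, modulus 12/5.
Branch term (17)*sqrt(1 - θ/(-7/11)): its argument vanishes at θ = -7/11, a square-root branch point, modulus 7/11.
The radius of convergence is the smallest modulus among the singular points: 7/11.


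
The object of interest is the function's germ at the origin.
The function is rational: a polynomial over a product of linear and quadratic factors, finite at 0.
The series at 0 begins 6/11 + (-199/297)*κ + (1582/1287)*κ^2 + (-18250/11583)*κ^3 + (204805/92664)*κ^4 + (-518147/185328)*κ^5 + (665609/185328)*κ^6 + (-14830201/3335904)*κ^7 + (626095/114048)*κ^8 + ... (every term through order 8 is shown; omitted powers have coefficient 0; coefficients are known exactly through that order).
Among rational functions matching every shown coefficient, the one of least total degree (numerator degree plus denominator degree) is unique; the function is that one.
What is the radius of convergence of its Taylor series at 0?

The radius of convergence is -3/8 + (1/8)*sqrt(105).

No rational of total degree below 7 reproduces all 9 coefficients; solving the [2/5] Pade equations on them gives f(κ) = (-11*κ**2/26 + 2*κ/3 + 27/11)/((κ + 2)*(κ**2 - 3*κ/4 - 3/2)**2), whose expansion matches every shown term.
Denominator factor (κ + 2): pole of order 1 at -2, modulus 2.
Denominator factor (κ**2 - 3*κ/4 - 3/2)^2: discriminant 105/16, real irrational roots 3/8 + (1/8)*sqrt(105) and 3/8 - (1/8)*sqrt(105); poles of order 2, moduli 3/8 + (1/8)*sqrt(105) and -3/8 + (1/8)*sqrt(105).
The radius of convergence is the smallest modulus among the singular points: -3/8 + (1/8)*sqrt(105).


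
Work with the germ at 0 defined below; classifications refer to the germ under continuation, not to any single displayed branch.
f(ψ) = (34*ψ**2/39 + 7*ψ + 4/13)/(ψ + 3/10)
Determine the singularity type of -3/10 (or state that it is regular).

The denominator factor ψ + 3/10 vanishes at -3/10 and appears to the power 1; the numerator there equals -557/325, nonzero, and no other factor vanishes.
Hence a pole whose order is the multiplicity, 1.

The point is a pole of order 1.


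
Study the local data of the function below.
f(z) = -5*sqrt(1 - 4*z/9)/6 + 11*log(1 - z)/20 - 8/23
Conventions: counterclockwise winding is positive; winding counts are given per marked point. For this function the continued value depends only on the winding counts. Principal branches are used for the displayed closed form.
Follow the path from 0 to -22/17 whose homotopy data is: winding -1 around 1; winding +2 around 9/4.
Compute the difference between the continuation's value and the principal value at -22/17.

The rational part is single-valued and drops out of the difference; each branch term changes only by its own monodromy.
(-5/6)*sqrt(1 - z/(9/4)): winding +2 is even, the square root returns to the same sheet, contribution 0.
(11/20)*log(1 - z/(1)): each positive loop around 1 adds 2*pi*i to the log, so winding -1 contributes (11/20)*(-1)*2*pi*i = -(11/10)*pi*i.
Summing the contributions at z = -22/17 gives -(11/10)*pi*i.

Continued minus principal equals -(11/10)*pi*i.


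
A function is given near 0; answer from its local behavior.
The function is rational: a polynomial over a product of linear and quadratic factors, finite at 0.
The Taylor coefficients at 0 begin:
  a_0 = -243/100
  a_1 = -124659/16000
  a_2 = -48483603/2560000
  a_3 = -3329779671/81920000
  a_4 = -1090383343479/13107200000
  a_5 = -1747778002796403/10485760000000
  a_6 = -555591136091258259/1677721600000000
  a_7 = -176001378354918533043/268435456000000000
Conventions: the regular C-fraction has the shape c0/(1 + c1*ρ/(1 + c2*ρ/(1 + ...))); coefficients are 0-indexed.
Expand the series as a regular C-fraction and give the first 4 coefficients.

Taylor coefficients (read off): a_0 = -243/100, a_1 = -124659/16000, a_2 = -48483603/2560000, a_3 = -3329779671/81920000.
c0 = a_0 = -243/100. Peel one level at a time: if S = 1 + c*ρ/S' with S'(0) = 1, then c is the ρ-coefficient of S and S' = c*ρ/(S - 1).
S_1 = c0/f = 1 + (-513/160)*ρ + (1989/800)*ρ^2 + ...; c1 = -513/160.
S_2 = c1*ρ/(S_1 - 1) = 1 + (221/285)*ρ + (56194/81225)*ρ^2 + ...; c2 = 221/285.
S_3 = c2*ρ/(S_2 - 1) = 1 + (-56194/62985)*ρ + ...; c3 = -56194/62985.

The regular C-fraction coefficients are [-243/100, -513/160, 221/285, -56194/62985].


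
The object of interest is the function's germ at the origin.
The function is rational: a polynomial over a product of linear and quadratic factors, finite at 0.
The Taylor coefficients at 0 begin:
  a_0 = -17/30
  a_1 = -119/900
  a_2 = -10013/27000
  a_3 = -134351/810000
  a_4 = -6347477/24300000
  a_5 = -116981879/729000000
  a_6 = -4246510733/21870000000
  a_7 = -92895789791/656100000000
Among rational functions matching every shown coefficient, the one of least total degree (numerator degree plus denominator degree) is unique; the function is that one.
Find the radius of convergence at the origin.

The radius of convergence is 10/9.

No rational of total degree below 2 reproduces all 8 coefficients; solving the [0/2] Pade equations on them gives f(β) = 17/(18*(β - 10/9)*(β + 3/2)), whose expansion matches every shown term.
Denominator factor (β - 10/9): pole of order 1 at 10/9, modulus 10/9.
Denominator factor (β + 3/2): pole of order 1 at -3/2, modulus 3/2.
The radius of convergence is the smallest modulus among the singular points: 10/9.


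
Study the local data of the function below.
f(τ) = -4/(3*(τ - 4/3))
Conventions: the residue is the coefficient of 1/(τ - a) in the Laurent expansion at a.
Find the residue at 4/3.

At the order-1 pole 4/3 set g(τ) = (τ - (4/3))*f(τ) = -4/3.
Simple pole: residue = g(a) at a = 4/3, which is -4/3.

The residue is -4/3.


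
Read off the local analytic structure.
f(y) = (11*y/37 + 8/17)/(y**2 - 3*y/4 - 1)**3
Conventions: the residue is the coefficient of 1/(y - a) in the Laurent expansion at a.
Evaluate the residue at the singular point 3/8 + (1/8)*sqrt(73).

The factor y**2 - 3*y/4 - 1 splits as (y - a)(y - a') with a = 3/8 + (1/8)*sqrt(73), a' = 3/8 - (1/8)*sqrt(73). At the order-3 pole a set g(y) = (y - a)^3*f(y) = [11*y/37 + 8/17] / (y - a')^3.
Order-3 pole: residue = g''(a)/2; g''(3/8 + (1/8)*sqrt(73)) = (4498944/244691693)*sqrt(73), so the residue is (2249472/244691693)*sqrt(73).

The residue is (2249472/244691693)*sqrt(73).


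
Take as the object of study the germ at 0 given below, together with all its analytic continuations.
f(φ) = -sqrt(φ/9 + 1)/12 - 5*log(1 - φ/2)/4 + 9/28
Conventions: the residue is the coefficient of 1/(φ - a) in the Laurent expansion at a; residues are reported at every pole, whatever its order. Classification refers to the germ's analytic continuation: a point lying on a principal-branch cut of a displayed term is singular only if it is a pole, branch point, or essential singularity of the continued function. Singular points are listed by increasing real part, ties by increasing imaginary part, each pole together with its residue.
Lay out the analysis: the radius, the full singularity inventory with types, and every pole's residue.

Branch term (-5/4)*log(1 - φ/(2)): its argument vanishes at φ = 2, a logarithmic branch point, modulus 2.
Branch term (-1/12)*sqrt(1 - φ/(-9)): its argument vanishes at φ = -9, a square-root branch point, modulus 9.
The radius of convergence is the smallest modulus among the singular points: 2.
List the singular points by increasing real part (a conjugate pair: the negative imaginary part first).

Radius of convergence at 0: 2.
At -9: an algebraic (square-root) branch point.
At 2: a logarithmic branch point.


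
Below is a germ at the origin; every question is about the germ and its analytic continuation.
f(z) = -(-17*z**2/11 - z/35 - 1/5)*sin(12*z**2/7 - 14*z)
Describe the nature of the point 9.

There is no denominator, hence no pole anywhere.
The factor -sin(12*z**2/7 - 14*z) is entire.
So the germ continues analytically to 9.

The point is a regular point.


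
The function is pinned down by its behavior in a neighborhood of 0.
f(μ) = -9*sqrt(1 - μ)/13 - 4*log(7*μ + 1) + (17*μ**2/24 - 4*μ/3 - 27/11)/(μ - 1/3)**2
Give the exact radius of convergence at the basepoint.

Denominator factor (μ - 1/3)^2: pole of order 2 at 1/3, modulus 1/3.
Branch term (-9/13)*sqrt(1 - μ/(1)): its argument vanishes at μ = 1, a square-root branch point, modulus 1.
Branch term (-4)*log(1 - μ/(-1/7)): its argument vanishes at μ = -1/7, a logarithmic branch point, modulus 1/7.
The radius of convergence is the smallest modulus among the singular points: 1/7.

The radius of convergence is 1/7.


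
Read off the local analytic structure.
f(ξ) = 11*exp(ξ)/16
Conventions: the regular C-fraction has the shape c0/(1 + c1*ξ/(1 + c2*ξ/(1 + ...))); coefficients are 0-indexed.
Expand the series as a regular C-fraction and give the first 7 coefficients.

Taylor coefficients (expand at 0): a_0 = 11/16, a_1 = 11/16, a_2 = 11/32, a_3 = 11/96, a_4 = 11/384, a_5 = 11/1920, a_6 = 11/11520.
c0 = a_0 = 11/16. Peel one level at a time: if S = 1 + c*ξ/S' with S'(0) = 1, then c is the ξ-coefficient of S and S' = c*ξ/(S - 1).
S_1 = c0/f = 1 + (-1)*ξ + (1/2)*ξ^2 + ...; c1 = -1.
S_2 = c1*ξ/(S_1 - 1) = 1 + (1/2)*ξ + (1/12)*ξ^2 + ...; c2 = 1/2.
S_3 = c2*ξ/(S_2 - 1) = 1 + (-1/6)*ξ + (1/36)*ξ^2 + ...; c3 = -1/6.
S_4 = c3*ξ/(S_3 - 1) = 1 + (1/6)*ξ + (1/60)*ξ^2 + ...; c4 = 1/6.
S_5 = c4*ξ/(S_4 - 1) = 1 + (-1/10)*ξ + (1/100)*ξ^2 + ...; c5 = -1/10.
S_6 = c5*ξ/(S_5 - 1) = 1 + (1/10)*ξ + ...; c6 = 1/10.

The regular C-fraction coefficients are [11/16, -1, 1/2, -1/6, 1/6, -1/10, 1/10].


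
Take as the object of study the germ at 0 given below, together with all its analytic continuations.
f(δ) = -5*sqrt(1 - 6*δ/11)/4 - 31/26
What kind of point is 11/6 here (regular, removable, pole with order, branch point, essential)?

The point is an algebraic (square-root) branch point.

The term (-5/4)*sqrt(1 - δ/(11/6)) has argument 1 - 11/6/(11/6) = 0 at 11/6: a square-root (algebraic, two-sheeted) branch point; the remaining terms are analytic or single-valued there.


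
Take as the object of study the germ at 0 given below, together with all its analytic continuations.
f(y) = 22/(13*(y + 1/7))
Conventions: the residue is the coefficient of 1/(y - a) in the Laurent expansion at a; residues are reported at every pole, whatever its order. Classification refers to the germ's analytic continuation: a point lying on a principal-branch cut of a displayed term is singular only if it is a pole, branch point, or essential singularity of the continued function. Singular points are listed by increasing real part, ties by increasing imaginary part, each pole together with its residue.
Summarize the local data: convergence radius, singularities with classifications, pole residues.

Denominator factor (y + 1/7): pole of order 1 at -1/7, modulus 1/7.
The radius of convergence is the smallest modulus among the singular points: 1/7.
At the order-1 pole -1/7 set g(y) = (y - (-1/7))*f(y) = 22/13.
Simple pole: residue = g(a) at a = -1/7, which is 22/13.

Radius of convergence at 0: 1/7.
At -1/7: a pole of order 1; residue 22/13.


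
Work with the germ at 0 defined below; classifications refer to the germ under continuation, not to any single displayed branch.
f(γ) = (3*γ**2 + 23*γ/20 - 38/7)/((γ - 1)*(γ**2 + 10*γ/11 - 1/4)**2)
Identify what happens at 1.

The denominator factor γ - 1 vanishes at 1 and appears to the power 1; the numerator there equals -179/140, nonzero, and no other factor vanishes.
Hence a pole whose order is the multiplicity, 1.

The point is a pole of order 1.


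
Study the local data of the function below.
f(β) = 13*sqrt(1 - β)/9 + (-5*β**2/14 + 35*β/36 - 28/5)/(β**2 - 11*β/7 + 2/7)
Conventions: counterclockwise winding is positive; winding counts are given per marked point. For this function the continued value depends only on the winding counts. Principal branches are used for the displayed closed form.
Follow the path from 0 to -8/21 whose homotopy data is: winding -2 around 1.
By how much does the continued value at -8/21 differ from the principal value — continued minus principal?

The rational part is single-valued and drops out of the difference; each branch term changes only by its own monodromy.
(13/9)*sqrt(1 - β/(1)): winding -2 is even, the square root returns to the same sheet, contribution 0.
Summing the contributions at β = -8/21 gives 0.

Continued minus principal equals 0.


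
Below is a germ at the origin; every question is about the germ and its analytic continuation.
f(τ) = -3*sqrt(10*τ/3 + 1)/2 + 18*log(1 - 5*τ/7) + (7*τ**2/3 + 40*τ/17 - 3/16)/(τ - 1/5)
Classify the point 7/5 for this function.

The point is a logarithmic branch point.

The term (18)*log(1 - τ/(7/5)) has argument 1 - 7/5/(7/5) = 0 at 7/5: a logarithmic (infinitely-sheeted) branch point; the remaining terms are analytic or single-valued there.


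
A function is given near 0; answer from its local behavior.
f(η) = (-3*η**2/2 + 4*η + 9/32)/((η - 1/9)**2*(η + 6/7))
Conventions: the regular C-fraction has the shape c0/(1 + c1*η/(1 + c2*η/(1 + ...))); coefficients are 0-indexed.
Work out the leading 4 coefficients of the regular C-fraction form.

The regular C-fraction coefficients are [1701/64, -559/18, 82136/5031, -90150579/45914024].

Taylor coefficients (expand at 0): a_0 = 1701/64, a_1 = 105651/128, a_2 = 3112389/256, a_3 = 78141567/512.
c0 = a_0 = 1701/64. Peel one level at a time: if S = 1 + c*η/S' with S'(0) = 1, then c is the η-coefficient of S and S' = c*η/(S - 1).
S_1 = c0/f = 1 + (-559/18)*η + (41068/81)*η^2 + ...; c1 = -559/18.
S_2 = c1*η/(S_1 - 1) = 1 + (82136/5031)*η + (10016731/312481)*η^2 + ...; c2 = 82136/5031.
S_3 = c2*η/(S_2 - 1) = 1 + (-90150579/45914024)*η + ...; c3 = -90150579/45914024.


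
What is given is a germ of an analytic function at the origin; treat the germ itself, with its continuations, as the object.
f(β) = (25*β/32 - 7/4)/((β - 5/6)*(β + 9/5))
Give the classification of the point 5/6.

The denominator factor β - 5/6 vanishes at 5/6 and appears to the power 1; the numerator there equals -211/192, nonzero, and no other factor vanishes.
Hence a pole whose order is the multiplicity, 1.

The point is a pole of order 1.


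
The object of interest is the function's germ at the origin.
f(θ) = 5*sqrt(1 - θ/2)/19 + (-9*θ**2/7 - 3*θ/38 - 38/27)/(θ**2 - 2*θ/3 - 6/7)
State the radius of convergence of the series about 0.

Denominator factor (θ**2 - 2*θ/3 - 6/7): discriminant 244/63, real irrational roots 1/3 + (1/21)*sqrt(427) and 1/3 - (1/21)*sqrt(427); poles of order 1, moduli 1/3 + (1/21)*sqrt(427) and -1/3 + (1/21)*sqrt(427).
Branch term (5/19)*sqrt(1 - θ/(2)): its argument vanishes at θ = 2, a square-root branch point, modulus 2.
The radius of convergence is the smallest modulus among the singular points: -1/3 + (1/21)*sqrt(427).

The radius of convergence is -1/3 + (1/21)*sqrt(427).


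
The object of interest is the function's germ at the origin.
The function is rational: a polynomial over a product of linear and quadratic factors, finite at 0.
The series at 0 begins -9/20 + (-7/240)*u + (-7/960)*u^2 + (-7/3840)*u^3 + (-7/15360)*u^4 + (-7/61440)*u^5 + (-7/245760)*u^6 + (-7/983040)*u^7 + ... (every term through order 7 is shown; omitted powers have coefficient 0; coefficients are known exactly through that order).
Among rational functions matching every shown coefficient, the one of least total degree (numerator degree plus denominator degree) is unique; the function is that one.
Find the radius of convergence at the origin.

The radius of convergence is 4.

No rational of total degree below 2 reproduces all 8 coefficients; solving the [1/1] Pade equations on them gives f(u) = (9/5 - u/3)/(u - 4), whose expansion matches every shown term.
Denominator factor (u - 4): pole of order 1 at 4, modulus 4.
The radius of convergence is the smallest modulus among the singular points: 4.


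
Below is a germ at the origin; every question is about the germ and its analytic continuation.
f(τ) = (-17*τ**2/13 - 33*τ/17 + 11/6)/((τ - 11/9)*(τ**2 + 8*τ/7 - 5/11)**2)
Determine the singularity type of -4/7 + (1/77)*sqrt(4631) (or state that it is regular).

The point is a pole of order 2.

The denominator factor τ**2 + 8*τ/7 - 5/11 vanishes at -4/7 + (1/77)*sqrt(4631) and appears to the power 2; the numerator there equals 1067903/714714 - (691/119119)*sqrt(4631), nonzero, and no other factor vanishes.
Hence a pole whose order is the multiplicity, 2.


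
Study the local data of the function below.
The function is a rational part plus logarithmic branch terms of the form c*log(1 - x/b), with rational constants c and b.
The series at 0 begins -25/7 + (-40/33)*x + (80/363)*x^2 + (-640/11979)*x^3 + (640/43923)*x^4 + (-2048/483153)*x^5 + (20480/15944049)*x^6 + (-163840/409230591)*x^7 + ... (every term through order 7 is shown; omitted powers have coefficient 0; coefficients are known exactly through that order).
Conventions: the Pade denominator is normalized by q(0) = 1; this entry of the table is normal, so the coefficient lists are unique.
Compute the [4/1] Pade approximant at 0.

The Pade approximant has numerator coefficients [-25/7, -520/231, -16/121, 128/11979, -128/131769]; denominator coefficients [1, 16/55].

Taylor coefficients needed (read off): a_0 = -25/7, a_1 = -40/33, a_2 = 80/363, a_3 = -640/11979, a_4 = 640/43923, a_5 = -2048/483153.
Write the denominator as Q(x) = 1 + q1*x. Requiring Q*f - P = O(x^6) with deg P <= 4 kills the coefficients of x^5..x^5 in Q*f:
  x^5: a_5 + q1*a_4 = 0, i.e. -2048/483153 + (640/43923)*q1 = 0.
Solving this linear system: q1 = 16/55.
The numerator is Q*f truncated at degree 4: P0 = a_0 = -25/7; P1 = a_1 + q1*a_0 = -520/231; P2 = a_2 + q1*a_1 = -16/121; P3 = a_3 + q1*a_2 = 128/11979; P4 = a_4 + q1*a_3 = -128/131769.


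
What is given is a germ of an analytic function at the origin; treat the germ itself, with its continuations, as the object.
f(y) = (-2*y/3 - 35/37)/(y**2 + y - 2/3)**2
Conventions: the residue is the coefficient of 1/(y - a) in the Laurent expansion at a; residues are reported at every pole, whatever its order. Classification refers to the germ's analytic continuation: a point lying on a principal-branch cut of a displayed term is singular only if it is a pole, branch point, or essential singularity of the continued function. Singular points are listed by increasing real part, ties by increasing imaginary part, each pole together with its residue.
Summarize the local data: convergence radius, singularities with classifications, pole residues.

Denominator factor (y**2 + y - 2/3)^2: discriminant 11/3, real irrational roots -1/2 + (1/6)*sqrt(33) and -1/2 - (1/6)*sqrt(33); poles of order 2, moduli -1/2 + (1/6)*sqrt(33) and 1/2 + (1/6)*sqrt(33).
The radius of convergence is the smallest modulus among the singular points: -1/2 + (1/6)*sqrt(33).
The factor y**2 + y - 2/3 splits as (y - a)(y - a') with a = -1/2 - (1/6)*sqrt(33), a' = -1/2 + (1/6)*sqrt(33). At the order-2 pole a set g(y) = (y - a)^2*f(y) = [-2*y/3 - 35/37] / (y - a')^2.
Order-2 pole: residue = g'(a); g'(-1/2 - (1/6)*sqrt(33)) = -(136/4477)*sqrt(33), so the residue is -(136/4477)*sqrt(33).
The factor y**2 + y - 2/3 splits as (y - a)(y - a') with a = -1/2 + (1/6)*sqrt(33), a' = -1/2 - (1/6)*sqrt(33). At the order-2 pole a set g(y) = (y - a)^2*f(y) = [-2*y/3 - 35/37] / (y - a')^2.
Order-2 pole: residue = g'(a); g'(-1/2 + (1/6)*sqrt(33)) = (136/4477)*sqrt(33), so the residue is (136/4477)*sqrt(33).
List the singular points by increasing real part (a conjugate pair: the negative imaginary part first).

Radius of convergence at 0: -1/2 + (1/6)*sqrt(33).
At -1/2 - (1/6)*sqrt(33): a pole of order 2; residue -(136/4477)*sqrt(33).
At -1/2 + (1/6)*sqrt(33): a pole of order 2; residue (136/4477)*sqrt(33).


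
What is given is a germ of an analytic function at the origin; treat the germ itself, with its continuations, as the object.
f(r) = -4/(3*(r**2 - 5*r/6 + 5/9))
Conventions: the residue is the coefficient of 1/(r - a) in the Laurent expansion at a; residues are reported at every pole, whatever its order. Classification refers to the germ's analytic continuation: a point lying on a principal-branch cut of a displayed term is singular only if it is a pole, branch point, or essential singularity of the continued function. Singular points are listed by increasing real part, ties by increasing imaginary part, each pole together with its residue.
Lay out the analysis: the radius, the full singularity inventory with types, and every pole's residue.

Denominator factor (r**2 - 5*r/6 + 5/9): discriminant -55/36, complex-conjugate roots (5/12) + ((1/12)*sqrt(55))*i and (5/12) - ((1/12)*sqrt(55))*i; poles of order 1, moduli (1/3)*sqrt(5) and (1/3)*sqrt(5).
The radius of convergence is the smallest modulus among the singular points: (1/3)*sqrt(5).
The factor r**2 - 5*r/6 + 5/9 splits as (r - a)(r - a') with a = (5/12) - ((1/12)*sqrt(55))*i, a' = (5/12) + ((1/12)*sqrt(55))*i. At the order-1 pole a set g(r) = (r - a)*f(r) = [-4/3] / (r - a').
Simple pole: residue = g(a) at a = (5/12) - ((1/12)*sqrt(55))*i, which is -((8/55)*sqrt(55))*i.
The factor r**2 - 5*r/6 + 5/9 splits as (r - a)(r - a') with a = (5/12) + ((1/12)*sqrt(55))*i, a' = (5/12) - ((1/12)*sqrt(55))*i. At the order-1 pole a set g(r) = (r - a)*f(r) = [-4/3] / (r - a').
Simple pole: residue = g(a) at a = (5/12) + ((1/12)*sqrt(55))*i, which is ((8/55)*sqrt(55))*i.
List the singular points by increasing real part (a conjugate pair: the negative imaginary part first).

Radius of convergence at 0: (1/3)*sqrt(5).
At (5/12) - ((1/12)*sqrt(55))*i: a pole of order 1; residue -((8/55)*sqrt(55))*i.
At (5/12) + ((1/12)*sqrt(55))*i: a pole of order 1; residue ((8/55)*sqrt(55))*i.


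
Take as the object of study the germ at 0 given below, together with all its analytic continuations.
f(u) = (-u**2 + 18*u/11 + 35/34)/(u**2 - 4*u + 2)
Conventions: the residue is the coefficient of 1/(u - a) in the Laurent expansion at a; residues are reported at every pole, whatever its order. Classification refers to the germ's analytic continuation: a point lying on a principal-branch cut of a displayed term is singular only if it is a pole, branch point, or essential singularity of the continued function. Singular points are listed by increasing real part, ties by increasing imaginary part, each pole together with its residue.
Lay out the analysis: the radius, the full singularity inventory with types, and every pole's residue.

Denominator factor (u**2 - 4*u + 2): discriminant 8, real irrational roots 2 + sqrt(2) and 2 - sqrt(2); poles of order 1, moduli 2 + sqrt(2) and 2 - sqrt(2).
The radius of convergence is the smallest modulus among the singular points: 2 - sqrt(2).
The factor u**2 - 4*u + 2 splits as (u - a)(u - a') with a = 2 - sqrt(2), a' = 2 + sqrt(2). At the order-1 pole a set g(u) = (u - a)*f(u) = [-u**2 + 18*u/11 + 35/34] / (u - a').
Simple pole: residue = g(a) at a = 2 - sqrt(2), which is -13/11 + (635/1496)*sqrt(2).
The factor u**2 - 4*u + 2 splits as (u - a)(u - a') with a = 2 + sqrt(2), a' = 2 - sqrt(2). At the order-1 pole a set g(u) = (u - a)*f(u) = [-u**2 + 18*u/11 + 35/34] / (u - a').
Simple pole: residue = g(a) at a = 2 + sqrt(2), which is -13/11 - (635/1496)*sqrt(2).
List the singular points by increasing real part (a conjugate pair: the negative imaginary part first).

Radius of convergence at 0: 2 - sqrt(2).
At 2 - sqrt(2): a pole of order 1; residue -13/11 + (635/1496)*sqrt(2).
At 2 + sqrt(2): a pole of order 1; residue -13/11 - (635/1496)*sqrt(2).


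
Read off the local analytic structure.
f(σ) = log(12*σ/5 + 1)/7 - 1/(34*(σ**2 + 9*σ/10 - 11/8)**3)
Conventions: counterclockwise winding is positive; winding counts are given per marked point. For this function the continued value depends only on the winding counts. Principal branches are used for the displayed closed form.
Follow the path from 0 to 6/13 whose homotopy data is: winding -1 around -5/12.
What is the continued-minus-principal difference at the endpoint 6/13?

The rational part is single-valued and drops out of the difference; each branch term changes only by its own monodromy.
(1/7)*log(1 - σ/(-5/12)): each positive loop around -5/12 adds 2*pi*i to the log, so winding -1 contributes (1/7)*(-1)*2*pi*i = -(2/7)*pi*i.
Summing the contributions at σ = 6/13 gives -(2/7)*pi*i.

Continued minus principal equals -(2/7)*pi*i.


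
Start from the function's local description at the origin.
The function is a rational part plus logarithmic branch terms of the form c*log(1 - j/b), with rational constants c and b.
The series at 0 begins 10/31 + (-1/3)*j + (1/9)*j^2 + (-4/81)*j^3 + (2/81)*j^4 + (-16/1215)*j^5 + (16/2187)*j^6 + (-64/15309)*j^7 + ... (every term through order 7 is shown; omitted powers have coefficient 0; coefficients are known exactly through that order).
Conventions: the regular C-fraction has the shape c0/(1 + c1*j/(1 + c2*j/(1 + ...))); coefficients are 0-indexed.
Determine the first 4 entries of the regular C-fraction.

Taylor coefficients (read off): a_0 = 10/31, a_1 = -1/3, a_2 = 1/9, a_3 = -4/81.
c0 = a_0 = 10/31. Peel one level at a time: if S = 1 + c*j/S' with S'(0) = 1, then c is the j-coefficient of S and S' = c*j/(S - 1).
S_1 = c0/f = 1 + (31/30)*j + (217/300)*j^2 + ...; c1 = 31/30.
S_2 = c1*j/(S_1 - 1) = 1 + (-7/10)*j + (-1/27)*j^2 + ...; c2 = -7/10.
S_3 = c2*j/(S_2 - 1) = 1 + (-10/189)*j + ...; c3 = -10/189.

The regular C-fraction coefficients are [10/31, 31/30, -7/10, -10/189].


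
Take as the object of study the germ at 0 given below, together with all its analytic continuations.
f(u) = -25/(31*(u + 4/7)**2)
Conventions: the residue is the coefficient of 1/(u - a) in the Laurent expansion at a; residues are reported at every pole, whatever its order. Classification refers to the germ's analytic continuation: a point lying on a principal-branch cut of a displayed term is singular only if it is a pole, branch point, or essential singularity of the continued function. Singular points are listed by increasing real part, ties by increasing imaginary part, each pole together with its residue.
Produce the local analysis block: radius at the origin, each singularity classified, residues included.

Denominator factor (u + 4/7)^2: pole of order 2 at -4/7, modulus 4/7.
The radius of convergence is the smallest modulus among the singular points: 4/7.
At the order-2 pole -4/7 set g(u) = (u - (-4/7))^2*f(u) = -25/31.
Order-2 pole: residue = g'(a); g'(-4/7) = 0, so the residue is 0.

Radius of convergence at 0: 4/7.
At -4/7: a pole of order 2; residue 0.


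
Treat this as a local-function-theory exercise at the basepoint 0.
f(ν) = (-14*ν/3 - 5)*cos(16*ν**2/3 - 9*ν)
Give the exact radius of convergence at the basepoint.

The radius of convergence is infinite.

The factor cos(16*ν**2/3 - 9*ν) is entire and contributes no finite singular point.
The polynomial part has no poles.
No finite singular points: the Taylor series at 0 converges everywhere.


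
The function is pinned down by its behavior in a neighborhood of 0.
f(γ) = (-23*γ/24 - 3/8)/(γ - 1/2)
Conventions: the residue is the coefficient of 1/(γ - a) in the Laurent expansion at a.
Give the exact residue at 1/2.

The residue is -41/48.

At the order-1 pole 1/2 set g(γ) = (γ - (1/2))*f(γ) = -23*γ/24 - 3/8.
Simple pole: residue = g(a) at a = 1/2, which is -41/48.


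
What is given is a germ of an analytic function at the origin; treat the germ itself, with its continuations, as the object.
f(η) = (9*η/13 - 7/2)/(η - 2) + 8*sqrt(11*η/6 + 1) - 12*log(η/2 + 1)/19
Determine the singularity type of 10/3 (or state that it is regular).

Denominator factors: η - 2 = 4/3 at η = 10/3 — none vanishes.
Branch term sqrt(1 - η/(-6/11)): argument at 10/3 is 64/9, nonzero, so 10/3 is not its branch point (a point on a principal cut is still regular for the continued germ).
Branch term log(1 - η/(-2)): argument at 10/3 is 8/3, nonzero, so 10/3 is not its branch point (a point on a principal cut is still regular for the continued germ).
So the germ continues analytically to 10/3.

The point is a regular point.


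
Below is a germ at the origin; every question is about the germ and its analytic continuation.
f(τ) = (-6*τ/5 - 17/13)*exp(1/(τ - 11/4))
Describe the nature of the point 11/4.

The exponent 1/(τ - (11/4)) has a pole at 11/4, so exp(1/(τ - (11/4))) takes every nonzero value near it: an essential singularity (not a pole of any order).

The point is an essential singularity.


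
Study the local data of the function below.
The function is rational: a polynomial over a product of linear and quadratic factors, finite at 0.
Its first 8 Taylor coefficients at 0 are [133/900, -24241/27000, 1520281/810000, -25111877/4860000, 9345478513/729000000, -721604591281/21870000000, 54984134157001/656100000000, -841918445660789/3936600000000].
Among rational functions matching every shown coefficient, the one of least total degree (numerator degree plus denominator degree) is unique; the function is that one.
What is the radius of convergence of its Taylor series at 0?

No rational of total degree below 4 reproduces all 8 coefficients; solving the [1/3] Pade equations on them gives f(λ) = (11*λ/4 - 19/30)/((λ + 10)*(λ**2 - 7*λ/10 - 3/7)), whose expansion matches every shown term.
Denominator factor (λ + 10): pole of order 1 at -10, modulus 10.
Denominator factor (λ**2 - 7*λ/10 - 3/7): discriminant 1543/700, real irrational roots 7/20 + (1/140)*sqrt(10801) and 7/20 - (1/140)*sqrt(10801); poles of order 1, moduli 7/20 + (1/140)*sqrt(10801) and -7/20 + (1/140)*sqrt(10801).
The radius of convergence is the smallest modulus among the singular points: -7/20 + (1/140)*sqrt(10801).

The radius of convergence is -7/20 + (1/140)*sqrt(10801).


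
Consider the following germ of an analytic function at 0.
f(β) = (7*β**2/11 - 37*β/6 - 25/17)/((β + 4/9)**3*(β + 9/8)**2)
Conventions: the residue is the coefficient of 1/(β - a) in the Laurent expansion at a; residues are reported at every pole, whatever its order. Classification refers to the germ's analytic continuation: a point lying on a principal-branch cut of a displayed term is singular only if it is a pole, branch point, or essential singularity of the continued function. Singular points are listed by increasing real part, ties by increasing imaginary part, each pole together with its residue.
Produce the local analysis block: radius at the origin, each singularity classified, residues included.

Radius of convergence at 0: 4/9.
At -9/8: a pole of order 2; residue -68575439808/1078017787.
At -4/9: a pole of order 3; residue 68575439808/1078017787.

Denominator factor (β + 4/9)^3: pole of order 3 at -4/9, modulus 4/9.
Denominator factor (β + 9/8)^2: pole of order 2 at -9/8, modulus 9/8.
The radius of convergence is the smallest modulus among the singular points: 4/9.
At the order-2 pole -9/8 set g(β) = (β - (-9/8))^2*f(β) = (7*β**2/11 - 37*β/6 - 25/17)/(β + 4/9)**3.
Order-2 pole: residue = g'(a); g'(-9/8) = -68575439808/1078017787, so the residue is -68575439808/1078017787.
At the order-3 pole -4/9 set g(β) = (β - (-4/9))^3*f(β) = (7*β**2/11 - 37*β/6 - 25/17)/(β + 9/8)**2.
Order-3 pole: residue = g''(a)/2; g''(-4/9) = 137150879616/1078017787, so the residue is 68575439808/1078017787.
List the singular points by increasing real part (a conjugate pair: the negative imaginary part first).


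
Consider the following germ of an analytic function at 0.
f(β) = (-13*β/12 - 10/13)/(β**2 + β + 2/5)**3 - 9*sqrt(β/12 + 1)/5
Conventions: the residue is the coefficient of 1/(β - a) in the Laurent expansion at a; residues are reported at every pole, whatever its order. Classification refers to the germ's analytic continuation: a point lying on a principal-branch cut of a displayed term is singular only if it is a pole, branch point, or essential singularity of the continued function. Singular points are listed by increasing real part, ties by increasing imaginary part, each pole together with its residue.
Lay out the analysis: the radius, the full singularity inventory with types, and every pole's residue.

Denominator factor (β**2 + β + 2/5)^3: discriminant -3/5, complex-conjugate roots (-1/2) + ((1/10)*sqrt(15))*i and (-1/2) - ((1/10)*sqrt(15))*i; poles of order 3, moduli (1/5)*sqrt(10) and (1/5)*sqrt(10).
Branch term (-9/5)*sqrt(1 - β/(-12)): its argument vanishes at β = -12, a square-root branch point, modulus 12.
The radius of convergence is the smallest modulus among the singular points: (1/5)*sqrt(10).
The branch term is analytic at (-1/2) - ((1/10)*sqrt(15))*i and contributes nothing to the residue; only the rational part matters.
The factor β**2 + β + 2/5 splits as (β - a)(β - a') with a = (-1/2) - ((1/10)*sqrt(15))*i, a' = (-1/2) + ((1/10)*sqrt(15))*i. At the order-3 pole a set g(β) = (β - a)^3*(rational part) = [-13*β/12 - 10/13] / (β - a')^3.
Order-3 pole: residue = g''(a)/2; g''((-1/2) - ((1/10)*sqrt(15))*i) = -((1775/702)*sqrt(15))*i, so the residue is -((1775/1404)*sqrt(15))*i.
The branch term is analytic at (-1/2) + ((1/10)*sqrt(15))*i and contributes nothing to the residue; only the rational part matters.
The factor β**2 + β + 2/5 splits as (β - a)(β - a') with a = (-1/2) + ((1/10)*sqrt(15))*i, a' = (-1/2) - ((1/10)*sqrt(15))*i. At the order-3 pole a set g(β) = (β - a)^3*(rational part) = [-13*β/12 - 10/13] / (β - a')^3.
Order-3 pole: residue = g''(a)/2; g''((-1/2) + ((1/10)*sqrt(15))*i) = ((1775/702)*sqrt(15))*i, so the residue is ((1775/1404)*sqrt(15))*i.
List the singular points by increasing real part (a conjugate pair: the negative imaginary part first).

Radius of convergence at 0: (1/5)*sqrt(10).
At -12: an algebraic (square-root) branch point.
At (-1/2) - ((1/10)*sqrt(15))*i: a pole of order 3; residue -((1775/1404)*sqrt(15))*i.
At (-1/2) + ((1/10)*sqrt(15))*i: a pole of order 3; residue ((1775/1404)*sqrt(15))*i.


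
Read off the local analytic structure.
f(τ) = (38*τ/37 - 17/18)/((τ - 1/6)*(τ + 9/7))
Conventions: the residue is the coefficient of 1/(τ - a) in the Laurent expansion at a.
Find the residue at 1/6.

At the order-1 pole 1/6 set g(τ) = (τ - (1/6))*f(τ) = (38*τ/37 - 17/18)/(τ + 9/7).
Simple pole: residue = g(a) at a = 1/6, which is -3605/6771.

The residue is -3605/6771.


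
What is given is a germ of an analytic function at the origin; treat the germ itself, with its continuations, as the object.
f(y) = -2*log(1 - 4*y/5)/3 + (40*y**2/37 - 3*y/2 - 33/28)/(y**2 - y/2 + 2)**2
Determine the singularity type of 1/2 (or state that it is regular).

Denominator factors: y**2 - y/2 + 2 = 2 at y = 1/2 — none vanishes.
Branch term log(1 - y/(5/4)): argument at 1/2 is 3/5, nonzero, so 1/2 is not its branch point (a point on a principal cut is still regular for the continued germ).
So the germ continues analytically to 1/2.

The point is a regular point.


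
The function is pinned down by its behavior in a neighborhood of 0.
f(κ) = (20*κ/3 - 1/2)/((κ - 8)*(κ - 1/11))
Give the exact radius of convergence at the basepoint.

The radius of convergence is 1/11.

Denominator factor (κ - 8): pole of order 1 at 8, modulus 8.
Denominator factor (κ - 1/11): pole of order 1 at 1/11, modulus 1/11.
The radius of convergence is the smallest modulus among the singular points: 1/11.


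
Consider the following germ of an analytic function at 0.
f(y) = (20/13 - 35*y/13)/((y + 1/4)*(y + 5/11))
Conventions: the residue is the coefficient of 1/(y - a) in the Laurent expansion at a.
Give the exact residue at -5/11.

At the order-1 pole -5/11 set g(y) = (y - (-5/11))*f(y) = (20/13 - 35*y/13)/(y + 1/4).
Simple pole: residue = g(a) at a = -5/11, which is -1580/117.

The residue is -1580/117.


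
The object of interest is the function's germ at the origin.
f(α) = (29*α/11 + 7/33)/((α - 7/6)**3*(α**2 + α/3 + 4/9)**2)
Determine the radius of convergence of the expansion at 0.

The radius of convergence is 2/3.

Denominator factor (α - 7/6)^3: pole of order 3 at 7/6, modulus 7/6.
Denominator factor (α**2 + α/3 + 4/9)^2: discriminant -5/3, complex-conjugate roots (-1/6) + ((1/6)*sqrt(15))*i and (-1/6) - ((1/6)*sqrt(15))*i; poles of order 2, moduli 2/3 and 2/3.
The radius of convergence is the smallest modulus among the singular points: 2/3.


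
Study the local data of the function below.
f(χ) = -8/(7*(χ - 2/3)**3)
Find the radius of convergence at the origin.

The radius of convergence is 2/3.

Denominator factor (χ - 2/3)^3: pole of order 3 at 2/3, modulus 2/3.
The radius of convergence is the smallest modulus among the singular points: 2/3.


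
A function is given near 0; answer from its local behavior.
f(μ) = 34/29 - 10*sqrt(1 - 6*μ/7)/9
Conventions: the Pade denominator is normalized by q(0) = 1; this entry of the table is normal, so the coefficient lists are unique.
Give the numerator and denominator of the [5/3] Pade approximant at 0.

Taylor coefficients needed (expand at 0): a_0 = 16/261, a_1 = 10/21, a_2 = 5/49, a_3 = 15/343, a_4 = 225/9604, a_5 = 135/9604, a_6 = 1215/134456, a_7 = 40095/6588344, a_8 = 1563705/368947264.
Write the denominator as Q(μ) = 1 + q1*μ + q2*μ^2 + q3*μ^3. Requiring Q*f - P = O(μ^9) with deg P <= 5 kills the coefficients of μ^6..μ^8 in Q*f:
  μ^6: a_6 + q1*a_5 + q2*a_4 + q3*a_3 = 0, i.e. 1215/134456 + (135/9604)*q1 + (225/9604)*q2 + (15/343)*q3 = 0.
  μ^7: a_7 + q1*a_6 + q2*a_5 + q3*a_4 = 0, i.e. 40095/6588344 + (1215/134456)*q1 + (135/9604)*q2 + (225/9604)*q3 = 0.
  μ^8: a_8 + q1*a_7 + q2*a_6 + q3*a_5 = 0, i.e. 1563705/368947264 + (40095/6588344)*q1 + (1215/134456)*q2 + (135/9604)*q3 = 0.
Solving this linear system: q1 = -81/56, q2 = 243/392, q3 = -405/5488.
The numerator is Q*f truncated at degree 5: P0 = a_0 = 16/261; P1 = a_1 + q1*a_0 = 236/609; P2 = a_2 + q1*a_1 + q2*a_0 = -3119/5684; P3 = a_3 + q1*a_2 + q2*a_1 + q3*a_0 = 14865/79576; P4 = a_4 + q1*a_3 + q2*a_2 + q3*a_1 = -225/19208; P5 = a_5 + q1*a_4 + q2*a_3 + q3*a_2 = -135/537824.

The Pade approximant has numerator coefficients [16/261, 236/609, -3119/5684, 14865/79576, -225/19208, -135/537824]; denominator coefficients [1, -81/56, 243/392, -405/5488].


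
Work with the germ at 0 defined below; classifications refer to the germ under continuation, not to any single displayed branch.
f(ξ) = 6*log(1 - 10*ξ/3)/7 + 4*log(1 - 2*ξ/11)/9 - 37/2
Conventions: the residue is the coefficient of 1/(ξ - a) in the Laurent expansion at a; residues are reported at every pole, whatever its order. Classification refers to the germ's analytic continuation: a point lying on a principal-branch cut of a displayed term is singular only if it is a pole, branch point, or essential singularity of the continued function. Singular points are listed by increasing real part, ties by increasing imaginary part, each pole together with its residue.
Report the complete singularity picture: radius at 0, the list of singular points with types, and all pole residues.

Branch term (4/9)*log(1 - ξ/(11/2)): its argument vanishes at ξ = 11/2, a logarithmic branch point, modulus 11/2.
Branch term (6/7)*log(1 - ξ/(3/10)): its argument vanishes at ξ = 3/10, a logarithmic branch point, modulus 3/10.
The radius of convergence is the smallest modulus among the singular points: 3/10.
List the singular points by increasing real part (a conjugate pair: the negative imaginary part first).

Radius of convergence at 0: 3/10.
At 3/10: a logarithmic branch point.
At 11/2: a logarithmic branch point.
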